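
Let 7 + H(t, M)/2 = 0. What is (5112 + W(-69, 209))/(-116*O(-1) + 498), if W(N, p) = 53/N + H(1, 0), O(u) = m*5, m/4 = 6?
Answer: -351709/926118 ≈ -0.37977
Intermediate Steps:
m = 24 (m = 4*6 = 24)
H(t, M) = -14 (H(t, M) = -14 + 2*0 = -14 + 0 = -14)
O(u) = 120 (O(u) = 24*5 = 120)
W(N, p) = -14 + 53/N (W(N, p) = 53/N - 14 = -14 + 53/N)
(5112 + W(-69, 209))/(-116*O(-1) + 498) = (5112 + (-14 + 53/(-69)))/(-116*120 + 498) = (5112 + (-14 + 53*(-1/69)))/(-13920 + 498) = (5112 + (-14 - 53/69))/(-13422) = (5112 - 1019/69)*(-1/13422) = (351709/69)*(-1/13422) = -351709/926118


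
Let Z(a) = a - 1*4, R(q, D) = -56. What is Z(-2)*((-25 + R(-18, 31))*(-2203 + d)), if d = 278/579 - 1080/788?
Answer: -40723941186/38021 ≈ -1.0711e+6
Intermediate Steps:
Z(a) = -4 + a (Z(a) = a - 4 = -4 + a)
d = -101564/114063 (d = 278*(1/579) - 1080*1/788 = 278/579 - 270/197 = -101564/114063 ≈ -0.89042)
Z(-2)*((-25 + R(-18, 31))*(-2203 + d)) = (-4 - 2)*((-25 - 56)*(-2203 - 101564/114063)) = -(-486)*(-251382353)/114063 = -6*6787323531/38021 = -40723941186/38021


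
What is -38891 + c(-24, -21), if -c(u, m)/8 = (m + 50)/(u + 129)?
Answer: -4083787/105 ≈ -38893.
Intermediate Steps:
c(u, m) = -8*(50 + m)/(129 + u) (c(u, m) = -8*(m + 50)/(u + 129) = -8*(50 + m)/(129 + u))
-38891 + c(-24, -21) = -38891 + 8*(-50 - 1*(-21))/(129 - 24) = -38891 + 8*(-50 + 21)/105 = -38891 + 8*(1/105)*(-29) = -38891 - 232/105 = -4083787/105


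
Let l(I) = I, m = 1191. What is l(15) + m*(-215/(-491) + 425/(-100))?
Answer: -8887557/1964 ≈ -4525.2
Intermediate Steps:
l(15) + m*(-215/(-491) + 425/(-100)) = 15 + 1191*(-215/(-491) + 425/(-100)) = 15 + 1191*(-215*(-1/491) + 425*(-1/100)) = 15 + 1191*(215/491 - 17/4) = 15 + 1191*(-7487/1964) = 15 - 8917017/1964 = -8887557/1964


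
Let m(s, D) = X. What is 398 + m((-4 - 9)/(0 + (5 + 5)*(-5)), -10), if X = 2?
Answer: 400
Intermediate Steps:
m(s, D) = 2
398 + m((-4 - 9)/(0 + (5 + 5)*(-5)), -10) = 398 + 2 = 400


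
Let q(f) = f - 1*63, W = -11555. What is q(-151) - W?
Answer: 11341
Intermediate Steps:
q(f) = -63 + f (q(f) = f - 63 = -63 + f)
q(-151) - W = (-63 - 151) - 1*(-11555) = -214 + 11555 = 11341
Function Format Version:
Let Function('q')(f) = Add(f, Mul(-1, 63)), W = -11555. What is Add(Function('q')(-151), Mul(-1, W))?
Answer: 11341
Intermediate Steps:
Function('q')(f) = Add(-63, f) (Function('q')(f) = Add(f, -63) = Add(-63, f))
Add(Function('q')(-151), Mul(-1, W)) = Add(Add(-63, -151), Mul(-1, -11555)) = Add(-214, 11555) = 11341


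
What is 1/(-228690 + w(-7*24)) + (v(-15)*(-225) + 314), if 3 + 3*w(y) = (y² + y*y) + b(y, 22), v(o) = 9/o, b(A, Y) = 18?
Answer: 94231180/209869 ≈ 449.00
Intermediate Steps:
w(y) = 5 + 2*y²/3 (w(y) = -1 + ((y² + y*y) + 18)/3 = -1 + ((y² + y²) + 18)/3 = -1 + (2*y² + 18)/3 = -1 + (18 + 2*y²)/3 = -1 + (6 + 2*y²/3) = 5 + 2*y²/3)
1/(-228690 + w(-7*24)) + (v(-15)*(-225) + 314) = 1/(-228690 + (5 + 2*(-7*24)²/3)) + ((9/(-15))*(-225) + 314) = 1/(-228690 + (5 + (⅔)*(-168)²)) + ((9*(-1/15))*(-225) + 314) = 1/(-228690 + (5 + (⅔)*28224)) + (-⅗*(-225) + 314) = 1/(-228690 + (5 + 18816)) + (135 + 314) = 1/(-228690 + 18821) + 449 = 1/(-209869) + 449 = -1/209869 + 449 = 94231180/209869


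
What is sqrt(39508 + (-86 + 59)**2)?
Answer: sqrt(40237) ≈ 200.59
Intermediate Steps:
sqrt(39508 + (-86 + 59)**2) = sqrt(39508 + (-27)**2) = sqrt(39508 + 729) = sqrt(40237)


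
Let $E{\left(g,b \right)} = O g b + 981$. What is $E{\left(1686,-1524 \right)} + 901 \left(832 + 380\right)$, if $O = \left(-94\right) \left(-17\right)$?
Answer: $-4104910479$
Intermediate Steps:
$O = 1598$
$E{\left(g,b \right)} = 981 + 1598 b g$ ($E{\left(g,b \right)} = 1598 g b + 981 = 1598 b g + 981 = 981 + 1598 b g$)
$E{\left(1686,-1524 \right)} + 901 \left(832 + 380\right) = \left(981 + 1598 \left(-1524\right) 1686\right) + 901 \left(832 + 380\right) = \left(981 - 4106003472\right) + 901 \cdot 1212 = -4106002491 + 1092012 = -4104910479$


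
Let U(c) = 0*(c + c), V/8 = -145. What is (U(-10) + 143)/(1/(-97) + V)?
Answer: -13871/112521 ≈ -0.12327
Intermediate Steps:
V = -1160 (V = 8*(-145) = -1160)
U(c) = 0 (U(c) = 0*(2*c) = 0)
(U(-10) + 143)/(1/(-97) + V) = (0 + 143)/(1/(-97) - 1160) = 143/(-1/97 - 1160) = 143/(-112521/97) = -97/112521*143 = -13871/112521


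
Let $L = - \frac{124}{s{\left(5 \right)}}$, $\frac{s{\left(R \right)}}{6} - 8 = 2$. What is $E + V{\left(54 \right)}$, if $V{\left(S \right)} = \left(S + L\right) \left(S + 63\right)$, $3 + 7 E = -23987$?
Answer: $\frac{92717}{35} \approx 2649.1$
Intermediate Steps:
$E = - \frac{23990}{7}$ ($E = - \frac{3}{7} + \frac{1}{7} \left(-23987\right) = - \frac{3}{7} - \frac{23987}{7} = - \frac{23990}{7} \approx -3427.1$)
$s{\left(R \right)} = 60$ ($s{\left(R \right)} = 48 + 6 \cdot 2 = 48 + 12 = 60$)
$L = - \frac{31}{15}$ ($L = - \frac{124}{60} = \left(-124\right) \frac{1}{60} = - \frac{31}{15} \approx -2.0667$)
$V{\left(S \right)} = \left(63 + S\right) \left(- \frac{31}{15} + S\right)$ ($V{\left(S \right)} = \left(S - \frac{31}{15}\right) \left(S + 63\right) = \left(- \frac{31}{15} + S\right) \left(63 + S\right) = \left(63 + S\right) \left(- \frac{31}{15} + S\right)$)
$E + V{\left(54 \right)} = - \frac{23990}{7} + \left(- \frac{651}{5} + 54^{2} + \frac{914}{15} \cdot 54\right) = - \frac{23990}{7} + \left(- \frac{651}{5} + 2916 + \frac{16452}{5}\right) = - \frac{23990}{7} + \frac{30381}{5} = \frac{92717}{35}$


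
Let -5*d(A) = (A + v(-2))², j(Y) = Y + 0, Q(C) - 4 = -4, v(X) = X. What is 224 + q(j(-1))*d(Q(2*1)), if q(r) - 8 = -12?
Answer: 1136/5 ≈ 227.20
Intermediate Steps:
Q(C) = 0 (Q(C) = 4 - 4 = 0)
j(Y) = Y
q(r) = -4 (q(r) = 8 - 12 = -4)
d(A) = -(-2 + A)²/5 (d(A) = -(A - 2)²/5 = -(-2 + A)²/5)
224 + q(j(-1))*d(Q(2*1)) = 224 - (-4)*(-2 + 0)²/5 = 224 - (-4)*(-2)²/5 = 224 - (-4)*4/5 = 224 - 4*(-⅘) = 224 + 16/5 = 1136/5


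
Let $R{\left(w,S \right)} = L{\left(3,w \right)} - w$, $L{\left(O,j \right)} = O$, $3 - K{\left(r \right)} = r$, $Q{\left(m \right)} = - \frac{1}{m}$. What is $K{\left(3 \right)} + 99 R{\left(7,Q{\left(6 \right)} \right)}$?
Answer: $-396$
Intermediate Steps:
$K{\left(r \right)} = 3 - r$
$R{\left(w,S \right)} = 3 - w$
$K{\left(3 \right)} + 99 R{\left(7,Q{\left(6 \right)} \right)} = \left(3 - 3\right) + 99 \left(3 - 7\right) = 0 + 99 \left(-4\right) = 0 - 396 = -396$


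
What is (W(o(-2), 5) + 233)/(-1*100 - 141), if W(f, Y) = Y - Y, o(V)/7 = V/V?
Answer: -233/241 ≈ -0.96680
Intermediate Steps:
o(V) = 7 (o(V) = 7*(V/V) = 7*1 = 7)
W(f, Y) = 0
(W(o(-2), 5) + 233)/(-1*100 - 141) = (0 + 233)/(-1*100 - 141) = 233/(-100 - 141) = 233/(-241) = 233*(-1/241) = -233/241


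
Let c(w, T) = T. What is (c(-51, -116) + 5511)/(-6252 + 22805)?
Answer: 5395/16553 ≈ 0.32592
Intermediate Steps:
(c(-51, -116) + 5511)/(-6252 + 22805) = (-116 + 5511)/(-6252 + 22805) = 5395/16553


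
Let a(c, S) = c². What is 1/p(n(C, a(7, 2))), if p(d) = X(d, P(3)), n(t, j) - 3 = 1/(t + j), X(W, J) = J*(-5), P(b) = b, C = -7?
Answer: -1/15 ≈ -0.066667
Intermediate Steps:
X(W, J) = -5*J
n(t, j) = 3 + 1/(j + t) (n(t, j) = 3 + 1/(t + j) = 3 + 1/(j + t))
p(d) = -15 (p(d) = -5*3 = -15)
1/p(n(C, a(7, 2))) = 1/(-15) = -1/15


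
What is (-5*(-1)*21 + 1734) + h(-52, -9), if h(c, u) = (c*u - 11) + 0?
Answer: 2296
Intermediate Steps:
h(c, u) = -11 + c*u (h(c, u) = (-11 + c*u) + 0 = -11 + c*u)
(-5*(-1)*21 + 1734) + h(-52, -9) = (-5*(-1)*21 + 1734) + (-11 - 52*(-9)) = (5*21 + 1734) + (-11 + 468) = (105 + 1734) + 457 = 1839 + 457 = 2296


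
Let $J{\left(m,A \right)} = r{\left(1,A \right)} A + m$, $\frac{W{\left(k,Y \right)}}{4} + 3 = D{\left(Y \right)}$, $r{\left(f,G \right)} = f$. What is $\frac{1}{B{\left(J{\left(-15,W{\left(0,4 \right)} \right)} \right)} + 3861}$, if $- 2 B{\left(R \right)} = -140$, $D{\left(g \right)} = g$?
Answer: $\frac{1}{3931} \approx 0.00025439$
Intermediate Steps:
$W{\left(k,Y \right)} = -12 + 4 Y$
$J{\left(m,A \right)} = A + m$ ($J{\left(m,A \right)} = 1 A + m = A + m$)
$B{\left(R \right)} = 70$ ($B{\left(R \right)} = \left(- \frac{1}{2}\right) \left(-140\right) = 70$)
$\frac{1}{B{\left(J{\left(-15,W{\left(0,4 \right)} \right)} \right)} + 3861} = \frac{1}{70 + 3861} = \frac{1}{3931}$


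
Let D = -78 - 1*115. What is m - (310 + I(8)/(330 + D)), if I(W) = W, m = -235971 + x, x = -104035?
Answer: -46623300/137 ≈ -3.4032e+5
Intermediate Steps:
D = -193 (D = -78 - 115 = -193)
m = -340006 (m = -235971 - 104035 = -340006)
m - (310 + I(8)/(330 + D)) = -340006 - (310 + 8/(330 - 193)) = -340006 - (310 + 8/137) = -340006 - 1*42478/137 = -340006 - 42478/137 = -46623300/137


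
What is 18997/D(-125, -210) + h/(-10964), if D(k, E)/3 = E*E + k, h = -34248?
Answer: 1181612627/361606425 ≈ 3.2677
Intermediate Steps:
D(k, E) = 3*k + 3*E² (D(k, E) = 3*(E*E + k) = 3*(E² + k) = 3*(k + E²) = 3*k + 3*E²)
18997/D(-125, -210) + h/(-10964) = 18997/(3*(-125) + 3*(-210)²) - 34248/(-10964) = 18997/(-375 + 3*44100) - 34248*(-1/10964) = 18997/(-375 + 132300) + 8562/2741 = 18997/131925 + 8562/2741 = 1181612627/361606425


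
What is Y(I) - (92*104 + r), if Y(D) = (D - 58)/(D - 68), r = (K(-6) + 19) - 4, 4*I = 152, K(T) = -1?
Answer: -28744/3 ≈ -9581.3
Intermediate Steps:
I = 38 (I = (¼)*152 = 38)
r = 14 (r = (-1 + 19) - 4 = 18 - 4 = 14)
Y(D) = (-58 + D)/(-68 + D)
Y(I) - (92*104 + r) = (-58 + 38)/(-68 + 38) - (92*104 + 14) = -20/(-30) - (9568 + 14) = -1/30*(-20) - 1*9582 = ⅔ - 9582 = -28744/3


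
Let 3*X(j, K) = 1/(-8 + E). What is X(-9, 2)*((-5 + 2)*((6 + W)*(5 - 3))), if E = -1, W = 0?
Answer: 4/3 ≈ 1.3333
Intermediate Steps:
X(j, K) = -1/27 (X(j, K) = 1/(3*(-8 - 1)) = (⅓)/(-9) = (⅓)*(-⅑) = -1/27)
X(-9, 2)*((-5 + 2)*((6 + W)*(5 - 3))) = -(-5 + 2)*(6 + 0)*(5 - 3)/27 = -(-1)*6*2/9 = -(-1)*12/9 = -1/27*(-36) = 4/3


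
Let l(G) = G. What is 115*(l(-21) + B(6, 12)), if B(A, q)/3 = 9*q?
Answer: 34845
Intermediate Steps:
B(A, q) = 27*q (B(A, q) = 3*(9*q) = 27*q)
115*(l(-21) + B(6, 12)) = 115*(-21 + 27*12) = 115*(-21 + 324) = 115*303 = 34845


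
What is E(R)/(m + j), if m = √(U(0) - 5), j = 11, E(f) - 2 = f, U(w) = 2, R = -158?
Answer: -429/31 + 39*I*√3/31 ≈ -13.839 + 2.179*I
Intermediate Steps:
E(f) = 2 + f
m = I*√3 (m = √(2 - 5) = √(-3) = I*√3 ≈ 1.732*I)
E(R)/(m + j) = (2 - 158)/(I*√3 + 11) = -156/(11 + I*√3)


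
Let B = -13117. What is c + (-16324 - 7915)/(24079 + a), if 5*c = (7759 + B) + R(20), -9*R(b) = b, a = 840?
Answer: -1203233153/1121355 ≈ -1073.0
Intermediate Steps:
R(b) = -b/9
c = -48242/45 (c = ((7759 - 13117) - 1/9*20)/5 = (-5358 - 20/9)/5 = (1/5)*(-48242/9) = -48242/45 ≈ -1072.0)
c + (-16324 - 7915)/(24079 + a) = -48242/45 + (-16324 - 7915)/(24079 + 840) = -48242/45 - 24239/24919 = -1203233153/1121355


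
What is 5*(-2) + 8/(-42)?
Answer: -214/21 ≈ -10.190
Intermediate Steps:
5*(-2) + 8/(-42) = -10 + 8*(-1/42) = -10 - 4/21 = -214/21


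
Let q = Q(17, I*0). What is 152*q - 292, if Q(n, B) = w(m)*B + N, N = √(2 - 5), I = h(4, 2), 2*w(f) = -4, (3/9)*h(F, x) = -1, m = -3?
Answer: -292 + 152*I*√3 ≈ -292.0 + 263.27*I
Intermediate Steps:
h(F, x) = -3 (h(F, x) = 3*(-1) = -3)
w(f) = -2 (w(f) = (½)*(-4) = -2)
I = -3
N = I*√3 (N = √(-3) = I*√3 ≈ 1.732*I)
Q(n, B) = -2*B + I*√3
q = I*√3 (q = -(-6)*0 + I*√3 = -2*0 + I*√3 = 0 + I*√3 = I*√3 ≈ 1.732*I)
152*q - 292 = 152*(I*√3) - 292 = 152*I*√3 - 292 = -292 + 152*I*√3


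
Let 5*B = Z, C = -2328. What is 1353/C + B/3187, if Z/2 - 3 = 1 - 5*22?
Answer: -7351197/12365560 ≈ -0.59449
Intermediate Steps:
Z = -212 (Z = 6 + 2*(1 - 5*22) = 6 + 2*(1 - 110) = 6 + 2*(-109) = 6 - 218 = -212)
B = -212/5 (B = (⅕)*(-212) = -212/5 ≈ -42.400)
1353/C + B/3187 = 1353/(-2328) - 212/5/3187 = 1353*(-1/2328) - 212/5*1/3187 = -451/776 - 212/15935 = -7351197/12365560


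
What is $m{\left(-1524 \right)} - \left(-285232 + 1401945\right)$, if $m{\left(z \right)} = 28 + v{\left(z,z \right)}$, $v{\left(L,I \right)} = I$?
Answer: $-1118209$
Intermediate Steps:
$m{\left(z \right)} = 28 + z$
$m{\left(-1524 \right)} - \left(-285232 + 1401945\right) = \left(28 - 1524\right) - \left(-285232 + 1401945\right) = -1496 - 1116713 = -1118209$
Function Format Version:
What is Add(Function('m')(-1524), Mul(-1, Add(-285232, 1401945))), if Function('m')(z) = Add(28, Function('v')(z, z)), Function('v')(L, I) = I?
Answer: -1118209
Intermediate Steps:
Function('m')(z) = Add(28, z)
Add(Function('m')(-1524), Mul(-1, Add(-285232, 1401945))) = Add(Add(28, -1524), Mul(-1, Add(-285232, 1401945))) = Add(-1496, Mul(-1, 1116713)) = Add(-1496, -1116713) = -1118209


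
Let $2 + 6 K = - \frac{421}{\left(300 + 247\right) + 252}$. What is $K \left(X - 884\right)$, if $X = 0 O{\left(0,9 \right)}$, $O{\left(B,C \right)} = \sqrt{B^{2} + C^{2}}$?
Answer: $\frac{17498}{47} \approx 372.3$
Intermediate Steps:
$K = - \frac{673}{1598}$ ($K = - \frac{1}{3} + \frac{\left(-421\right) \frac{1}{\left(300 + 247\right) + 252}}{6} = - \frac{1}{3} + \frac{\left(-421\right) \frac{1}{547 + 252}}{6} = - \frac{1}{3} + \frac{\left(-421\right) \frac{1}{799}}{6} = - \frac{1}{3} + \frac{1}{6} \left(- \frac{421}{799}\right) = - \frac{1}{3} - \frac{421}{4794} = - \frac{673}{1598} \approx -0.42115$)
$X = 0$ ($X = 0 \sqrt{0^{2} + 9^{2}} = 0 \sqrt{0 + 81} = 0 \sqrt{81} = 0 \cdot 9 = 0$)
$K \left(X - 884\right) = - \frac{673 \left(0 - 884\right)}{1598} = \left(- \frac{673}{1598}\right) \left(-884\right) = \frac{17498}{47}$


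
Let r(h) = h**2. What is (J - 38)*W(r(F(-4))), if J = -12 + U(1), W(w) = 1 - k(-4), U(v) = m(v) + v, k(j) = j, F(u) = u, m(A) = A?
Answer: -240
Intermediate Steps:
U(v) = 2*v (U(v) = v + v = 2*v)
W(w) = 5 (W(w) = 1 - 1*(-4) = 1 + 4 = 5)
J = -10 (J = -12 + 2*1 = -12 + 2 = -10)
(J - 38)*W(r(F(-4))) = (-10 - 38)*5 = -48*5 = -240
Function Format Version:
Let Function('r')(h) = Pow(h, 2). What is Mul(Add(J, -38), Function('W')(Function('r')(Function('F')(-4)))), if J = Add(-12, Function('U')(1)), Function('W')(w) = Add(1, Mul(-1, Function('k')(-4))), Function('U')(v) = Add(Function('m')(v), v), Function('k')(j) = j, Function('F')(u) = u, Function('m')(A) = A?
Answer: -240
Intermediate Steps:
Function('U')(v) = Mul(2, v) (Function('U')(v) = Add(v, v) = Mul(2, v))
Function('W')(w) = 5 (Function('W')(w) = Add(1, Mul(-1, -4)) = Add(1, 4) = 5)
J = -10 (J = Add(-12, Mul(2, 1)) = Add(-12, 2) = -10)
Mul(Add(J, -38), Function('W')(Function('r')(Function('F')(-4)))) = Mul(Add(-10, -38), 5) = Mul(-48, 5) = -240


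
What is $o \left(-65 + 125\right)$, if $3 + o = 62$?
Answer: $3540$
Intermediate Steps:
$o = 59$ ($o = -3 + 62 = 59$)
$o \left(-65 + 125\right) = 59 \left(-65 + 125\right) = 59 \cdot 60 = 3540$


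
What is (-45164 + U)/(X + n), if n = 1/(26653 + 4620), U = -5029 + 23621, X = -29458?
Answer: 118712308/131605719 ≈ 0.90203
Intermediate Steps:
U = 18592
n = 1/31273 ≈ 3.1976e-5
(-45164 + U)/(X + n) = (-45164 + 18592)/(-29458 + 1/31273) = -26572/(-921240033/31273) = -26572*(-31273/921240033) = 118712308/131605719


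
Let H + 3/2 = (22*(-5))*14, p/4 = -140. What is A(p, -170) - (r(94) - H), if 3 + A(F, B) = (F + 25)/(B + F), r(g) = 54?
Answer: -116637/73 ≈ -1597.8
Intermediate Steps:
p = -560 (p = 4*(-140) = -560)
H = -3083/2 (H = -3/2 + (22*(-5))*14 = -3/2 - 110*14 = -3/2 - 1540 = -3083/2 ≈ -1541.5)
A(F, B) = -3 + (25 + F)/(B + F) (A(F, B) = -3 + (F + 25)/(B + F) = -3 + (25 + F)/(B + F))
A(p, -170) - (r(94) - H) = (25 - 3*(-170) - 2*(-560))/(-170 - 560) - (54 - 1*(-3083/2)) = (25 + 510 + 1120)/(-730) - (54 + 3083/2) = -1/730*1655 - 1*3191/2 = -331/146 - 3191/2 = -116637/73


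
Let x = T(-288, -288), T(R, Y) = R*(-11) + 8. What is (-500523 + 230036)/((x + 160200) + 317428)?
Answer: -270487/480804 ≈ -0.56257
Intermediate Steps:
T(R, Y) = 8 - 11*R (T(R, Y) = -11*R + 8 = 8 - 11*R)
x = 3176 (x = 8 - 11*(-288) = 8 + 3168 = 3176)
(-500523 + 230036)/((x + 160200) + 317428) = (-500523 + 230036)/((3176 + 160200) + 317428) = -270487/(163376 + 317428) = -270487/480804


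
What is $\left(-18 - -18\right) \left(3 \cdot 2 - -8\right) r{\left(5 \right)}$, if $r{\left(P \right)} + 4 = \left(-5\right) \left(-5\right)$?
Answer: $0$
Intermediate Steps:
$r{\left(P \right)} = 21$ ($r{\left(P \right)} = -4 - -25 = -4 + 25 = 21$)
$\left(-18 - -18\right) \left(3 \cdot 2 - -8\right) r{\left(5 \right)} = \left(-18 - -18\right) \left(3 \cdot 2 - -8\right) 21 = \left(-18 + 18\right) \left(6 + 8\right) 21 = 0 \cdot 14 \cdot 21 = 0 \cdot 21 = 0$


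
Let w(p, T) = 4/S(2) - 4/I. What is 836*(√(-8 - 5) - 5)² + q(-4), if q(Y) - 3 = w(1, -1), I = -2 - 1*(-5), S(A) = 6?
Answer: 30103/3 - 8360*I*√13 ≈ 10034.0 - 30142.0*I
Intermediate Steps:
I = 3 (I = -2 + 5 = 3)
w(p, T) = -⅔ (w(p, T) = 4/6 - 4/3 = 4*(⅙) - 4*⅓ = ⅔ - 4/3 = -⅔)
q(Y) = 7/3 (q(Y) = 3 - ⅔ = 7/3)
836*(√(-8 - 5) - 5)² + q(-4) = 836*(√(-8 - 5) - 5)² + 7/3 = 836*(√(-13) - 5)² + 7/3 = 836*(I*√13 - 5)² + 7/3 = 836*(-5 + I*√13)² + 7/3 = 7/3 + 836*(-5 + I*√13)²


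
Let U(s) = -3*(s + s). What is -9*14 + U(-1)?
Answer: -120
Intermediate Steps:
U(s) = -6*s
-9*14 + U(-1) = -9*14 - 6*(-1) = -126 + 6 = -120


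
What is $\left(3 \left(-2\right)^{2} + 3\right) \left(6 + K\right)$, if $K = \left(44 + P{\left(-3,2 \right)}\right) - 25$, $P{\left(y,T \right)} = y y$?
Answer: $510$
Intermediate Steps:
$P{\left(y,T \right)} = y^{2}$
$K = 28$ ($K = \left(44 + \left(-3\right)^{2}\right) - 25 = \left(44 + 9\right) - 25 = 53 - 25 = 28$)
$\left(3 \left(-2\right)^{2} + 3\right) \left(6 + K\right) = \left(3 \left(-2\right)^{2} + 3\right) \left(6 + 28\right) = \left(3 \cdot 4 + 3\right) 34 = \left(12 + 3\right) 34 = 15 \cdot 34 = 510$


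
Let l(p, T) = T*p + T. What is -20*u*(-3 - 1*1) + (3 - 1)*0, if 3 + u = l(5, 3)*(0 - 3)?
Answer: -4560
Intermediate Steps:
l(p, T) = T + T*p
u = -57 (u = -3 + (3*(1 + 5))*(0 - 3) = -3 + (3*6)*(-3) = -3 + 18*(-3) = -3 - 54 = -57)
-20*u*(-3 - 1*1) + (3 - 1)*0 = -(-1140)*(-3 - 1*1) + (3 - 1)*0 = -(-1140)*(-3 - 1) + 2*0 = -(-1140)*(-4) + 0 = -20*228 + 0 = -4560 + 0 = -4560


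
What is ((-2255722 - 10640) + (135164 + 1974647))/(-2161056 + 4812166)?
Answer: -156551/2651110 ≈ -0.059051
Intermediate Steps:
((-2255722 - 10640) + (135164 + 1974647))/(-2161056 + 4812166) = (-2266362 + 2109811)/2651110 = -156551*1/2651110 = -156551/2651110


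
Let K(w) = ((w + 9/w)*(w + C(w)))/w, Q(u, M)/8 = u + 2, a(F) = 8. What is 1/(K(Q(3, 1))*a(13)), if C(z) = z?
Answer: 5/3218 ≈ 0.0015538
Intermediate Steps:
Q(u, M) = 16 + 8*u (Q(u, M) = 8*(u + 2) = 8*(2 + u) = 16 + 8*u)
K(w) = 2*w + 18/w (K(w) = ((w + 9/w)*(w + w))/w = ((w + 9/w)*(2*w))/w = (2*w*(w + 9/w))/w = 2*w + 18/w)
1/(K(Q(3, 1))*a(13)) = 1/((2*(16 + 8*3) + 18/(16 + 8*3))*8) = 1/((2*(16 + 24) + 18/(16 + 24))*8) = 1/((2*40 + 18/40)*8) = 1/((80 + 18*(1/40))*8) = 1/((80 + 9/20)*8) = 1/((1609/20)*8) = 1/(3218/5) = 5/3218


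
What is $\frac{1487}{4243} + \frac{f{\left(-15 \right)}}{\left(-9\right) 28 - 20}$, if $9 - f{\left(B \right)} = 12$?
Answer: $\frac{417193}{1154096} \approx 0.36149$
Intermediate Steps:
$f{\left(B \right)} = -3$ ($f{\left(B \right)} = 9 - 12 = -3$)
$\frac{1487}{4243} + \frac{f{\left(-15 \right)}}{\left(-9\right) 28 - 20} = \frac{1487}{4243} - \frac{3}{\left(-9\right) 28 - 20} = 1487 \cdot \frac{1}{4243} - \frac{3}{-252 - 20} = \frac{1487}{4243} - \frac{3}{-272} = \frac{1487}{4243} - - \frac{3}{272} = \frac{1487}{4243} + \frac{3}{272} = \frac{417193}{1154096}$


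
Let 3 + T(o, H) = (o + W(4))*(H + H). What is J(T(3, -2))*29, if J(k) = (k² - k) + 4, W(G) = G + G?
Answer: 65540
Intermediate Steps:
W(G) = 2*G
T(o, H) = -3 + 2*H*(8 + o) (T(o, H) = -3 + (o + 2*4)*(H + H) = -3 + (o + 8)*(2*H) = -3 + (8 + o)*(2*H) = -3 + 2*H*(8 + o))
J(k) = 4 + k² - k
J(T(3, -2))*29 = (4 + (-3 + 16*(-2) + 2*(-2)*3)² - (-3 + 16*(-2) + 2*(-2)*3))*29 = (4 + (-3 - 32 - 12)² - (-3 - 32 - 12))*29 = (4 + (-47)² - 1*(-47))*29 = (4 + 2209 + 47)*29 = 2260*29 = 65540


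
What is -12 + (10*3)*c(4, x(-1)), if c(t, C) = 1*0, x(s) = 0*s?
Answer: -12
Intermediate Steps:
x(s) = 0
c(t, C) = 0
-12 + (10*3)*c(4, x(-1)) = -12 + (10*3)*0 = -12 + 30*0 = -12 + 0 = -12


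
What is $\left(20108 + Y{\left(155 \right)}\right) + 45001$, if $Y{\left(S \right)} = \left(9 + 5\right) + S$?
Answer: $65278$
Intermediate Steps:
$Y{\left(S \right)} = 14 + S$
$\left(20108 + Y{\left(155 \right)}\right) + 45001 = \left(20108 + \left(14 + 155\right)\right) + 45001 = \left(20108 + 169\right) + 45001 = 20277 + 45001 = 65278$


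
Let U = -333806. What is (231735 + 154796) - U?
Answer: 720337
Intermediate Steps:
(231735 + 154796) - U = (231735 + 154796) - 1*(-333806) = 386531 + 333806 = 720337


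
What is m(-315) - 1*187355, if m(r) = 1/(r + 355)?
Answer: -7494199/40 ≈ -1.8736e+5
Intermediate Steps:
m(r) = 1/(355 + r)
m(-315) - 1*187355 = 1/(355 - 315) - 1*187355 = 1/40 - 187355 = -7494199/40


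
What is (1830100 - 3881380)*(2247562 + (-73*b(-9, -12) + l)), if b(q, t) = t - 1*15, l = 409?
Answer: -4615261025760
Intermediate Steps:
b(q, t) = -15 + t (b(q, t) = t - 15 = -15 + t)
(1830100 - 3881380)*(2247562 + (-73*b(-9, -12) + l)) = (1830100 - 3881380)*(2247562 + (-73*(-15 - 12) + 409)) = -2051280*(2247562 + (-73*(-27) + 409)) = -2051280*(2247562 + (1971 + 409)) = -2051280*(2247562 + 2380) = -2051280*2249942 = -4615261025760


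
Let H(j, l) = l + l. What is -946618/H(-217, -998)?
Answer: 473309/998 ≈ 474.26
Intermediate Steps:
H(j, l) = 2*l
-946618/H(-217, -998) = -946618/(2*(-998)) = -946618/(-1996) = -946618*(-1/1996) = 473309/998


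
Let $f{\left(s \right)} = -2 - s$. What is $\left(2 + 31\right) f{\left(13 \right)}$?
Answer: $-495$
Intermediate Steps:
$\left(2 + 31\right) f{\left(13 \right)} = \left(2 + 31\right) \left(-2 - 13\right) = 33 \left(-2 - 13\right) = 33 \left(-15\right) = -495$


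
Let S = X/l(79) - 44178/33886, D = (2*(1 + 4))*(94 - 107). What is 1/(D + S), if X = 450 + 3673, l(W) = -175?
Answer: -423575/65596402 ≈ -0.0064573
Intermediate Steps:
X = 4123
D = -130 (D = (2*5)*(-13) = 10*(-13) = -130)
S = -10531652/423575 (S = 4123/(-175) - 44178/33886 = 4123*(-1/175) - 44178*1/33886 = -589/25 - 22089/16943 = -10531652/423575 ≈ -24.864)
1/(D + S) = 1/(-130 - 10531652/423575) = 1/(-65596402/423575) = -423575/65596402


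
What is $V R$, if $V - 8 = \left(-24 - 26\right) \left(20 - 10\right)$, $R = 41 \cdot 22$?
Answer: $-443784$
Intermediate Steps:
$R = 902$
$V = -492$ ($V = 8 + \left(-24 - 26\right) \left(20 - 10\right) = 8 - 500 = -492$)
$V R = \left(-492\right) 902 = -443784$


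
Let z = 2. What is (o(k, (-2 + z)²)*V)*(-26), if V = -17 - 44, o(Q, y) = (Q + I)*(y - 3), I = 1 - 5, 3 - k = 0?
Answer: 4758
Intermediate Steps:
k = 3 (k = 3 - 1*0 = 3 + 0 = 3)
I = -4
o(Q, y) = (-4 + Q)*(-3 + y) (o(Q, y) = (Q - 4)*(y - 3) = (-4 + Q)*(-3 + y))
V = -61
(o(k, (-2 + z)²)*V)*(-26) = ((12 - 4*(-2 + 2)² - 3*3 + 3*(-2 + 2)²)*(-61))*(-26) = ((12 - 4*0² - 9 + 3*0²)*(-61))*(-26) = ((12 - 4*0 - 9 + 3*0)*(-61))*(-26) = ((12 + 0 - 9 + 0)*(-61))*(-26) = (3*(-61))*(-26) = -183*(-26) = 4758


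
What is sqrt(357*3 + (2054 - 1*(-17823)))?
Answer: 2*sqrt(5237) ≈ 144.73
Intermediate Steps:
sqrt(357*3 + (2054 - 1*(-17823))) = sqrt(1071 + (2054 + 17823)) = sqrt(1071 + 19877) = sqrt(20948) = 2*sqrt(5237)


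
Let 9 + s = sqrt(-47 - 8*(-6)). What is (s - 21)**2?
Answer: 841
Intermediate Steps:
s = -8 (s = -9 + sqrt(-47 - 8*(-6)) = -9 + sqrt(-47 + 48) = -9 + sqrt(1) = -9 + 1 = -8)
(s - 21)**2 = (-8 - 21)**2 = (-29)**2 = 841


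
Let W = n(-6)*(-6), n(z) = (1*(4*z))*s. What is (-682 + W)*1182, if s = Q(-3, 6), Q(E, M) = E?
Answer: -1316748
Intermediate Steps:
s = -3
n(z) = -12*z (n(z) = (1*(4*z))*(-3) = (4*z)*(-3) = -12*z)
W = -432 (W = -12*(-6)*(-6) = 72*(-6) = -432)
(-682 + W)*1182 = (-682 - 432)*1182 = -1114*1182 = -1316748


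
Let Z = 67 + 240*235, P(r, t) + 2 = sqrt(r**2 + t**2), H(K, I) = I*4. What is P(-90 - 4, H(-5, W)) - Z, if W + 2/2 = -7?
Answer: -56469 + 2*sqrt(2465) ≈ -56370.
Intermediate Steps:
W = -8 (W = -1 - 7 = -8)
H(K, I) = 4*I
P(r, t) = -2 + sqrt(r**2 + t**2)
Z = 56467 (Z = 67 + 56400 = 56467)
P(-90 - 4, H(-5, W)) - Z = (-2 + sqrt((-90 - 4)**2 + (4*(-8))**2)) - 1*56467 = (-2 + sqrt((-94)**2 + (-32)**2)) - 56467 = (-2 + sqrt(8836 + 1024)) - 56467 = (-2 + sqrt(9860)) - 56467 = (-2 + 2*sqrt(2465)) - 56467 = -56469 + 2*sqrt(2465)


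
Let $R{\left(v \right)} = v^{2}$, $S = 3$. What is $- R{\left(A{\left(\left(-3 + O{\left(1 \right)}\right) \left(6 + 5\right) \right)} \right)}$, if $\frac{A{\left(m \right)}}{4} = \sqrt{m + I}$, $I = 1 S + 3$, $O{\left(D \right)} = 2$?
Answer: $80$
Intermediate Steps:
$I = 6$ ($I = 1 \cdot 3 + 3 = 3 + 3 = 6$)
$A{\left(m \right)} = 4 \sqrt{6 + m}$ ($A{\left(m \right)} = 4 \sqrt{m + 6} = 4 \sqrt{6 + m}$)
$- R{\left(A{\left(\left(-3 + O{\left(1 \right)}\right) \left(6 + 5\right) \right)} \right)} = - \left(4 \sqrt{6 + \left(-3 + 2\right) \left(6 + 5\right)}\right)^{2} = - \left(4 \sqrt{6 - 11}\right)^{2} = - \left(4 \sqrt{-5}\right)^{2} = - \left(4 i \sqrt{5}\right)^{2} = \left(-1\right) \left(-80\right) = 80$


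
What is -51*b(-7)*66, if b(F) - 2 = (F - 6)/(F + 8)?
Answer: 37026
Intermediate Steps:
b(F) = 2 + (-6 + F)/(8 + F) (b(F) = 2 + (F - 6)/(F + 8) = 2 + (-6 + F)/(8 + F))
-51*b(-7)*66 = -51*(10 + 3*(-7))/(8 - 7)*66 = -51*(10 - 21)/1*66 = -51*(-11)*66 = 561*66 = 37026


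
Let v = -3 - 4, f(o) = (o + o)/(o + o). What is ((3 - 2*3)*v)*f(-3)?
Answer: 21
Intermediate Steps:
f(o) = 1 (f(o) = (2*o)/((2*o)) = (2*o)*(1/(2*o)) = 1)
v = -7
((3 - 2*3)*v)*f(-3) = ((3 - 2*3)*(-7))*1 = ((3 - 6)*(-7))*1 = -3*(-7)*1 = 21*1 = 21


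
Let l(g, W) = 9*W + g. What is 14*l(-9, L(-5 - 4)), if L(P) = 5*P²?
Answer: 50904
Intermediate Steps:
l(g, W) = g + 9*W
14*l(-9, L(-5 - 4)) = 14*(-9 + 9*(5*(-5 - 4)²)) = 14*(-9 + 9*(5*(-9)²)) = 14*(-9 + 9*(5*81)) = 14*(-9 + 9*405) = 14*(-9 + 3645) = 14*3636 = 50904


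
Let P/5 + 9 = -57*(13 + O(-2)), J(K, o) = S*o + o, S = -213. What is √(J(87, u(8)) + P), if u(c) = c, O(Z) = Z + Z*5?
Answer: I*√2026 ≈ 45.011*I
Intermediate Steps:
O(Z) = 6*Z (O(Z) = Z + 5*Z = 6*Z)
J(K, o) = -212*o (J(K, o) = -213*o + o = -212*o)
P = -330 (P = -45 + 5*(-57*(13 + 6*(-2))) = -45 + 5*(-57*(13 - 12)) = -45 + 5*(-57*1) = -45 + 5*(-57) = -45 - 285 = -330)
√(J(87, u(8)) + P) = √(-212*8 - 330) = √(-1696 - 330) = √(-2026) = I*√2026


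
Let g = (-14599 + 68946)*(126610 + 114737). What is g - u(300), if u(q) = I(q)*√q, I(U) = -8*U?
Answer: 13116485409 + 24000*√3 ≈ 1.3117e+10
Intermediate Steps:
g = 13116485409 (g = 54347*241347 = 13116485409)
I(U) = -8*U
u(q) = -8*q^(3/2) (u(q) = (-8*q)*√q = -8*q^(3/2))
g - u(300) = 13116485409 - (-8)*300^(3/2) = 13116485409 - (-8)*3000*√3 = 13116485409 - (-24000)*√3 = 13116485409 + 24000*√3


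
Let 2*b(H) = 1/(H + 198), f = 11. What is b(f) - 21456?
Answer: -8968607/418 ≈ -21456.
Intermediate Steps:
b(H) = 1/(2*(198 + H)) (b(H) = 1/(2*(H + 198)) = 1/(2*(198 + H)))
b(f) - 21456 = 1/(2*(198 + 11)) - 21456 = (½)/209 - 21456 = (½)*(1/209) - 21456 = 1/418 - 21456 = -8968607/418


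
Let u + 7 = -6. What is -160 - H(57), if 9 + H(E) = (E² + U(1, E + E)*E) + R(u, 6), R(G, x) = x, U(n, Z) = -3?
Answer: -3235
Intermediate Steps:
u = -13 (u = -7 - 6 = -13)
H(E) = -3 + E² - 3*E (H(E) = -9 + ((E² - 3*E) + 6) = -9 + (6 + E² - 3*E) = -3 + E² - 3*E)
-160 - H(57) = -160 - (-3 + 57² - 3*57) = -160 - (-3 + 3249 - 171) = -160 - 1*3075 = -160 - 3075 = -3235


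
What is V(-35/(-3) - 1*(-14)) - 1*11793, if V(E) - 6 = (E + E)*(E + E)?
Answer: -82367/9 ≈ -9151.9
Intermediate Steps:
V(E) = 6 + 4*E² (V(E) = 6 + (E + E)*(E + E) = 6 + (2*E)*(2*E) = 6 + 4*E²)
V(-35/(-3) - 1*(-14)) - 1*11793 = (6 + 4*(-35/(-3) - 1*(-14))²) - 1*11793 = (6 + 4*(-35*(-⅓) + 14)²) - 11793 = (6 + 4*(35/3 + 14)²) - 11793 = (6 + 4*(77/3)²) - 11793 = (6 + 4*(5929/9)) - 11793 = (6 + 23716/9) - 11793 = 23770/9 - 11793 = -82367/9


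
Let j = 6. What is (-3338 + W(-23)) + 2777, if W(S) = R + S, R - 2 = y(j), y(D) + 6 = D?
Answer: -582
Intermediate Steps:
y(D) = -6 + D
R = 2 (R = 2 + (-6 + 6) = 2 + 0 = 2)
W(S) = 2 + S
(-3338 + W(-23)) + 2777 = (-3338 + (2 - 23)) + 2777 = (-3338 - 21) + 2777 = -3359 + 2777 = -582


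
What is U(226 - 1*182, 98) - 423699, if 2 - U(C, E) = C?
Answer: -423741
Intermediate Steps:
U(C, E) = 2 - C
U(226 - 1*182, 98) - 423699 = (2 - (226 - 1*182)) - 423699 = (2 - (226 - 182)) - 423699 = (2 - 1*44) - 423699 = (2 - 44) - 423699 = -42 - 423699 = -423741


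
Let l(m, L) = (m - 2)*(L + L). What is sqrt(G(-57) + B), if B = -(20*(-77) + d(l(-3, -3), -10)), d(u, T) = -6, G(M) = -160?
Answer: 3*sqrt(154) ≈ 37.229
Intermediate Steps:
l(m, L) = 2*L*(-2 + m) (l(m, L) = (-2 + m)*(2*L) = 2*L*(-2 + m))
B = 1546 (B = -(20*(-77) - 6) = -(-1540 - 6) = -1*(-1546) = 1546)
sqrt(G(-57) + B) = sqrt(-160 + 1546) = sqrt(1386) = 3*sqrt(154)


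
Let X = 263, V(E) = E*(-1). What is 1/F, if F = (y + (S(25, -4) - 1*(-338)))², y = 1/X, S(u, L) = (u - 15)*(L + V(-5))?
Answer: 69169/8376825625 ≈ 8.2572e-6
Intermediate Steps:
V(E) = -E
S(u, L) = (-15 + u)*(5 + L) (S(u, L) = (u - 15)*(L - 1*(-5)) = (-15 + u)*(L + 5) = (-15 + u)*(5 + L))
y = 1/263 ≈ 0.0038023
F = 8376825625/69169 (F = (1/263 + ((-75 - 15*(-4) + 5*25 - 4*25) - 1*(-338)))² = (1/263 + ((-75 + 60 + 125 - 100) + 338))² = (1/263 + (10 + 338))² = (1/263 + 348)² = (91525/263)² = 8376825625/69169 ≈ 1.2111e+5)
1/F = 1/(8376825625/69169) = 69169/8376825625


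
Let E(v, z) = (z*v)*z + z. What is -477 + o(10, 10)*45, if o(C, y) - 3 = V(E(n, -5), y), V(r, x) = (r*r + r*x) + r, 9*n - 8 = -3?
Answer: 68522/9 ≈ 7613.6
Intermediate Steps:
n = 5/9 (n = 8/9 + (⅑)*(-3) = 8/9 - ⅓ = 5/9 ≈ 0.55556)
E(v, z) = z + v*z² (E(v, z) = (v*z)*z + z = v*z² + z = z + v*z²)
V(r, x) = r + r² + r*x (V(r, x) = (r² + r*x) + r = r + r² + r*x)
o(C, y) = 7363/81 + 80*y/9 (o(C, y) = 3 + (-5*(1 + (5/9)*(-5)))*(1 - 5*(1 + (5/9)*(-5)) + y) = 3 + (-5*(1 - 25/9))*(1 - 5*(1 - 25/9) + y) = 3 + (-5*(-16/9))*(1 - 5*(-16/9) + y) = 3 + 80*(1 + 80/9 + y)/9 = 3 + 80*(89/9 + y)/9 = 3 + (7120/81 + 80*y/9) = 7363/81 + 80*y/9)
-477 + o(10, 10)*45 = -477 + (7363/81 + (80/9)*10)*45 = -477 + (7363/81 + 800/9)*45 = -477 + (14563/81)*45 = -477 + 72815/9 = 68522/9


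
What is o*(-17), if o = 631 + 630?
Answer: -21437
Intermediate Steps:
o = 1261
o*(-17) = 1261*(-17) = -21437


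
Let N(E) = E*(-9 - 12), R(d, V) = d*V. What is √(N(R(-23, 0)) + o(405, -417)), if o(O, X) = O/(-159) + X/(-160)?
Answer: √265530/2120 ≈ 0.24306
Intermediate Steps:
R(d, V) = V*d
o(O, X) = -O/159 - X/160 (o(O, X) = O*(-1/159) + X*(-1/160) = -O/159 - X/160)
N(E) = -21*E (N(E) = E*(-21) = -21*E)
√(N(R(-23, 0)) + o(405, -417)) = √(-0*(-23) + (-1/159*405 - 1/160*(-417))) = √(-21*0 + (-135/53 + 417/160)) = √(0 + 501/8480) = √(501/8480) = √265530/2120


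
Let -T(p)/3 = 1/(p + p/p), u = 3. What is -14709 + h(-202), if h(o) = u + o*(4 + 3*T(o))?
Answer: -1040044/67 ≈ -15523.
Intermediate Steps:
T(p) = -3/(1 + p) (T(p) = -3/(p + p/p) = -3/(p + 1) = -3/(1 + p))
h(o) = 3 + o*(4 - 9/(1 + o)) (h(o) = 3 + o*(4 + 3*(-3/(1 + o))) = 3 + o*(4 - 9/(1 + o)))
-14709 + h(-202) = -14709 + (3 - 2*(-202) + 4*(-202)²)/(1 - 202) = -14709 + (3 + 404 + 4*40804)/(-201) = -14709 - (3 + 404 + 163216)/201 = -14709 - 1/201*163623 = -14709 - 54541/67 = -1040044/67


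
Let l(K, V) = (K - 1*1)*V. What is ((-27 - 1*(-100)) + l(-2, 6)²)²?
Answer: 157609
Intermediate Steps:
l(K, V) = V*(-1 + K) (l(K, V) = (K - 1)*V = (-1 + K)*V = V*(-1 + K))
((-27 - 1*(-100)) + l(-2, 6)²)² = ((-27 - 1*(-100)) + (6*(-1 - 2))²)² = ((-27 + 100) + (6*(-3))²)² = (73 + (-18)²)² = (73 + 324)² = 397² = 157609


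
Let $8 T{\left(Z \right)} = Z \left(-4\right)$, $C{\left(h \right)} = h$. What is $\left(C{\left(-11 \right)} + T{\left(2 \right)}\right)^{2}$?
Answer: $144$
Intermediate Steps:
$T{\left(Z \right)} = - \frac{Z}{2}$ ($T{\left(Z \right)} = \frac{Z \left(-4\right)}{8} = \frac{\left(-4\right) Z}{8} = - \frac{Z}{2}$)
$\left(C{\left(-11 \right)} + T{\left(2 \right)}\right)^{2} = \left(-11 - 1\right)^{2} = \left(-12\right)^{2} = 144$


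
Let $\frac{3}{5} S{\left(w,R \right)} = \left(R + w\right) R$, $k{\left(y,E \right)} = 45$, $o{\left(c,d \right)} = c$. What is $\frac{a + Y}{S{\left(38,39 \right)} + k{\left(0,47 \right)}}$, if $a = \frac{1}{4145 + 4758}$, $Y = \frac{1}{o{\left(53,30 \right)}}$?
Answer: $\frac{4478}{1191443975} \approx 3.7585 \cdot 10^{-6}$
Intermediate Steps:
$S{\left(w,R \right)} = \frac{5 R \left(R + w\right)}{3}$ ($S{\left(w,R \right)} = \frac{5 \left(R + w\right) R}{3} = \frac{5 R \left(R + w\right)}{3}$)
$Y = \frac{1}{53} \approx 0.018868$
$a = \frac{1}{8903} \approx 0.00011232$
$\frac{a + Y}{S{\left(38,39 \right)} + k{\left(0,47 \right)}} = \frac{\frac{1}{8903} + \frac{1}{53}}{\frac{5}{3} \cdot 39 \left(39 + 38\right) + 45} = \frac{8956}{471859 \left(\frac{5}{3} \cdot 39 \cdot 77 + 45\right)} = \frac{8956}{471859 \left(5005 + 45\right)} = \frac{8956}{471859 \cdot 5050} = \frac{8956}{471859} \cdot \frac{1}{5050} = \frac{4478}{1191443975}$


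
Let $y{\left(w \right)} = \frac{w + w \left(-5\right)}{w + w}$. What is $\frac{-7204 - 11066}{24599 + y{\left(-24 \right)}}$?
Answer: $- \frac{2030}{2733} \approx -0.74277$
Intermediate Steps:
$y{\left(w \right)} = -2$ ($y{\left(w \right)} = \frac{w - 5 w}{2 w} = - 4 w \frac{1}{2 w} = -2$)
$\frac{-7204 - 11066}{24599 + y{\left(-24 \right)}} = \frac{-7204 - 11066}{24599 - 2} = - \frac{18270}{24597} = \left(-18270\right) \frac{1}{24597} = - \frac{2030}{2733}$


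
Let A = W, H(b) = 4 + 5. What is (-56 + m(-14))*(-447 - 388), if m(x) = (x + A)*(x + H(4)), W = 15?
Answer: 50935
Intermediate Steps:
H(b) = 9
A = 15
m(x) = (9 + x)*(15 + x) (m(x) = (x + 15)*(x + 9) = (15 + x)*(9 + x) = (9 + x)*(15 + x))
(-56 + m(-14))*(-447 - 388) = (-56 + (135 + (-14)**2 + 24*(-14)))*(-447 - 388) = (-56 + (135 + 196 - 336))*(-835) = (-56 - 5)*(-835) = -61*(-835) = 50935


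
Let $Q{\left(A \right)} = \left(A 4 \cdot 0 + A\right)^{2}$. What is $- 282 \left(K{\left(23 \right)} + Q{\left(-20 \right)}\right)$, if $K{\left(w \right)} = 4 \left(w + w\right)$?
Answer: $-164688$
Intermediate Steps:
$K{\left(w \right)} = 8 w$ ($K{\left(w \right)} = 4 \cdot 2 w = 8 w$)
$Q{\left(A \right)} = A^{2}$ ($Q{\left(A \right)} = \left(4 A 0 + A\right)^{2} = \left(0 + A\right)^{2} = A^{2}$)
$- 282 \left(K{\left(23 \right)} + Q{\left(-20 \right)}\right) = - 282 \left(8 \cdot 23 + \left(-20\right)^{2}\right) = - 282 \left(184 + 400\right) = \left(-282\right) 584 = -164688$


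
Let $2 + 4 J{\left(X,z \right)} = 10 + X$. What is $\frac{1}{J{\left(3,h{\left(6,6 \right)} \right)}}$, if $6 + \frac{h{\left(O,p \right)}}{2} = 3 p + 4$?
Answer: $\frac{4}{11} \approx 0.36364$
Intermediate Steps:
$h{\left(O,p \right)} = -4 + 6 p$ ($h{\left(O,p \right)} = -12 + 2 \left(3 p + 4\right) = -12 + 2 \left(4 + 3 p\right) = -12 + \left(8 + 6 p\right) = -4 + 6 p$)
$J{\left(X,z \right)} = 2 + \frac{X}{4}$ ($J{\left(X,z \right)} = - \frac{1}{2} + \frac{10 + X}{4} = - \frac{1}{2} + \left(\frac{5}{2} + \frac{X}{4}\right) = 2 + \frac{X}{4}$)
$\frac{1}{J{\left(3,h{\left(6,6 \right)} \right)}} = \frac{1}{2 + \frac{1}{4} \cdot 3} = \frac{1}{2 + \frac{3}{4}} = \frac{1}{\frac{11}{4}} = \frac{4}{11}$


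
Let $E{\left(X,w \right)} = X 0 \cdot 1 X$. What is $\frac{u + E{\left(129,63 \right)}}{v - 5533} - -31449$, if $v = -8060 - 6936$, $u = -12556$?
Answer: $\frac{645629077}{20529} \approx 31450.0$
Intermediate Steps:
$E{\left(X,w \right)} = 0$ ($E{\left(X,w \right)} = 0 \cdot 1 X = 0 X = 0$)
$v = -14996$
$\frac{u + E{\left(129,63 \right)}}{v - 5533} - -31449 = \frac{-12556 + 0}{-14996 - 5533} - -31449 = - \frac{12556}{-20529} + 31449 = \left(-12556\right) \left(- \frac{1}{20529}\right) + 31449 = \frac{12556}{20529} + 31449 = \frac{645629077}{20529}$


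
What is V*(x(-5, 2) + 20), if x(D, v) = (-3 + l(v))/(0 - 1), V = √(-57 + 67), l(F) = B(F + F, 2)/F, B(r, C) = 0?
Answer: 23*√10 ≈ 72.732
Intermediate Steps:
l(F) = 0 (l(F) = 0/F = 0)
V = √10 ≈ 3.1623
x(D, v) = 3 (x(D, v) = (-3 + 0)/(0 - 1) = -3/(-1) = -3*(-1) = 3)
V*(x(-5, 2) + 20) = √10*(3 + 20) = √10*23 = 23*√10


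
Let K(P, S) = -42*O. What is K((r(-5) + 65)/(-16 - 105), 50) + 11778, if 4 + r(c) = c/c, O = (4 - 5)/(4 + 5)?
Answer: 35348/3 ≈ 11783.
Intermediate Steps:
O = -⅑ (O = -1/9 = -1*⅑ = -⅑ ≈ -0.11111)
r(c) = -3 (r(c) = -4 + c/c = -4 + 1 = -3)
K(P, S) = 14/3 (K(P, S) = -42*(-⅑) = 14/3)
K((r(-5) + 65)/(-16 - 105), 50) + 11778 = 14/3 + 11778 = 35348/3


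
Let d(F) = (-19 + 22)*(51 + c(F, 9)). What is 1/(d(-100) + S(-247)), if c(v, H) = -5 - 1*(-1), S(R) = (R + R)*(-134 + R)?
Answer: 1/188355 ≈ 5.3091e-6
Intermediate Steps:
S(R) = 2*R*(-134 + R) (S(R) = (2*R)*(-134 + R) = 2*R*(-134 + R))
c(v, H) = -4 (c(v, H) = -5 + 1 = -4)
d(F) = 141 (d(F) = (-19 + 22)*(51 - 4) = 3*47 = 141)
1/(d(-100) + S(-247)) = 1/(141 + 2*(-247)*(-134 - 247)) = 1/(141 + 2*(-247)*(-381)) = 1/(141 + 188214) = 1/188355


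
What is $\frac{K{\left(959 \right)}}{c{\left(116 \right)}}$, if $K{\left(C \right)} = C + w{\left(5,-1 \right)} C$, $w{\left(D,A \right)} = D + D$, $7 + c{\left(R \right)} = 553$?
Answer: $\frac{1507}{78} \approx 19.321$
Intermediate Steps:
$c{\left(R \right)} = 546$ ($c{\left(R \right)} = -7 + 553 = 546$)
$w{\left(D,A \right)} = 2 D$
$K{\left(C \right)} = 11 C$ ($K{\left(C \right)} = C + 2 \cdot 5 C = C + 10 C = 11 C$)
$\frac{K{\left(959 \right)}}{c{\left(116 \right)}} = \frac{11 \cdot 959}{546} = 10549 \cdot \frac{1}{546} = \frac{1507}{78}$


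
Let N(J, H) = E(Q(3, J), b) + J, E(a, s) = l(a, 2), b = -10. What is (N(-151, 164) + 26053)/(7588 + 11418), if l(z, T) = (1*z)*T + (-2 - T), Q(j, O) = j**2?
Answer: 12958/9503 ≈ 1.3636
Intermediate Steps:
l(z, T) = -2 - T + T*z (l(z, T) = z*T + (-2 - T) = T*z + (-2 - T) = -2 - T + T*z)
E(a, s) = -4 + 2*a (E(a, s) = -2 - 1*2 + 2*a = -2 - 2 + 2*a = -4 + 2*a)
N(J, H) = 14 + J (N(J, H) = (-4 + 2*3**2) + J = (-4 + 2*9) + J = (-4 + 18) + J = 14 + J)
(N(-151, 164) + 26053)/(7588 + 11418) = ((14 - 151) + 26053)/(7588 + 11418) = (-137 + 26053)/19006 = 25916*(1/19006) = 12958/9503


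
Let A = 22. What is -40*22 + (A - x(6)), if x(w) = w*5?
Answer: -888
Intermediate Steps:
x(w) = 5*w
-40*22 + (A - x(6)) = -40*22 + (22 - 5*6) = -880 + (22 - 1*30) = -880 + (22 - 30) = -880 - 8 = -888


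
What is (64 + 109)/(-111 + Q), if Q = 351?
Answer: 173/240 ≈ 0.72083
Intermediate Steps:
(64 + 109)/(-111 + Q) = (64 + 109)/(-111 + 351) = 173/240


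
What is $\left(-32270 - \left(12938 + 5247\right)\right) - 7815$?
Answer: $-58270$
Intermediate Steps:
$\left(-32270 - \left(12938 + 5247\right)\right) - 7815 = \left(-32270 - 18185\right) - 7815 = -50455 - 7815 = -58270$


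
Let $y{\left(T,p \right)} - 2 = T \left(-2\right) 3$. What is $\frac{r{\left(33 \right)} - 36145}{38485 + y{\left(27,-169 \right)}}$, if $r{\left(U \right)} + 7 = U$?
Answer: $- \frac{36119}{38325} \approx -0.94244$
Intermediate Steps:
$r{\left(U \right)} = -7 + U$
$y{\left(T,p \right)} = 2 - 6 T$ ($y{\left(T,p \right)} = 2 + T \left(-2\right) 3 = 2 + - 2 T 3 = 2 - 6 T$)
$\frac{r{\left(33 \right)} - 36145}{38485 + y{\left(27,-169 \right)}} = \frac{\left(-7 + 33\right) - 36145}{38485 + \left(2 - 162\right)} = \frac{26 - 36145}{38485 + \left(2 - 162\right)} = - \frac{36119}{38485 - 160} = - \frac{36119}{38325}$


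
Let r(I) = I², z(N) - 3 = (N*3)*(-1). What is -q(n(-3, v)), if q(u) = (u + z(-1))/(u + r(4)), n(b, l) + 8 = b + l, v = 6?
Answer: -1/11 ≈ -0.090909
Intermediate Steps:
z(N) = 3 - 3*N (z(N) = 3 + (N*3)*(-1) = 3 + (3*N)*(-1) = 3 - 3*N)
n(b, l) = -8 + b + l (n(b, l) = -8 + (b + l) = -8 + b + l)
q(u) = (6 + u)/(16 + u) (q(u) = (u + (3 - 3*(-1)))/(u + 4²) = (u + (3 + 3))/(u + 16) = (u + 6)/(16 + u) = (6 + u)/(16 + u))
-q(n(-3, v)) = -(6 + (-8 - 3 + 6))/(16 + (-8 - 3 + 6)) = -(6 - 5)/(16 - 5) = -1/11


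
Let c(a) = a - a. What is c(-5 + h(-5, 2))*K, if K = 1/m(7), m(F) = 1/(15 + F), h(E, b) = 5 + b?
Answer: 0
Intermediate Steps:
c(a) = 0
K = 22 (K = 1/(1/(15 + 7)) = 1/(1/22) = 22)
c(-5 + h(-5, 2))*K = 0*22 = 0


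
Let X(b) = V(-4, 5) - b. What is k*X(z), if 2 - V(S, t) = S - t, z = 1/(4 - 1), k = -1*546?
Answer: -5824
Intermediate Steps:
k = -546
z = 1/3 ≈ 0.33333
V(S, t) = 2 + t - S (V(S, t) = 2 - (S - t) = 2 + (t - S) = 2 + t - S)
X(b) = 11 - b (X(b) = (2 + 5 - 1*(-4)) - b = (2 + 5 + 4) - b = 11 - b)
k*X(z) = -546*(11 - 1*1/3) = -546*(11 - 1/3) = -546*32/3 = -5824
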